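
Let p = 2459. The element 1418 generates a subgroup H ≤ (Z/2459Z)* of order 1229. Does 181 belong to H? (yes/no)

yes

181 ∈ ⟨1418⟩ iff 181^1229 ≡ 1 (mod 2459), since |⟨1418⟩| = 1229.
181^1229 mod 2459 = 1.
Since 1 = 1, 181 lies in the subgroup.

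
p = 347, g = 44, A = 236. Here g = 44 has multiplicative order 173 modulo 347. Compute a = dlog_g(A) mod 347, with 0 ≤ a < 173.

99

Baby-step giant-step with m = ceil(sqrt(173)) = 14.
Baby table (44^j mod 347 for j=0..13):
  0:1  1:44  2:201  3:169  4:149  5:310  6:107  7:197
  8:340  9:39  10:328  11:205  12:345  13:259
Giant step factor: 44^(-14) ≡ 82 (mod 347).
Scan 236·82^i mod 347 for i = 0, 1, …:
  i=0: 236   i=1: 267   i=2: 33   i=3: 277
  i=4: 159   i=5: 199   i=6: 9   i=7: 44
Match at i=7, j=1: a = 7·14 + 1 = 99.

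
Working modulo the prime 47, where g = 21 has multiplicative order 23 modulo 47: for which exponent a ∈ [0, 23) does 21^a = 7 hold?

13

Successive powers of 21 modulo 47:
  21^0=1  21^1=21  21^2=18  21^3=2  21^4=42  21^5=36
  21^6=4  21^7=37  21^8=25  21^9=8  21^10=27  21^11=3
  21^12=16  21^13=7
So 21^13 ≡ 7 (mod 47), giving a = 13.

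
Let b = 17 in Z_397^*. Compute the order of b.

The order of 17 must divide p − 1 = 396 = 2^2 · 3^2 · 11.
Divisors: 1, 2, 3, 4, 6, 9, 11, 12, 18, 22, 33, 36, 44, 66, 99, 132, 198, 396.
Check each in increasing order: 17^1 ≡ 17;  17^2 ≡ 289;  17^3 ≡ 149;  17^4 ≡ 151;  17^6 ≡ 366;  17^9 ≡ 145;  17^11 ≡ 220;  17^12 ≡ 167;  17^18 ≡ 381;  17^22 ≡ 363;  17^33 ≡ 63;  17^36 ≡ 256;  17^44 ≡ 362;  17^66 ≡ 396;  17^99 ≡ 334;  17^132 ≡ 1.
Smallest exponent giving 1 is 132.

132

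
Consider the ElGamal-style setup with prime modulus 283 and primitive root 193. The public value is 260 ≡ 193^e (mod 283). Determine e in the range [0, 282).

157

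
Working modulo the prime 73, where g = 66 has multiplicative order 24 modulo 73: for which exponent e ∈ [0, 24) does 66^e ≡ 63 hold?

9

Successive powers of 66 modulo 73:
  66^0=1  66^1=66  66^2=49  66^3=22  66^4=65  66^5=56
  66^6=46  66^7=43  66^8=64  66^9=63
So 66^9 ≡ 63 (mod 73), giving e = 9.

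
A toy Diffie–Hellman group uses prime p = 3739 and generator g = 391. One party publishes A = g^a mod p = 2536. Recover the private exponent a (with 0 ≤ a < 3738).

Baby-step giant-step with m = ceil(sqrt(3738)) = 62.
Baby table (391^j mod 3739 for j=0..61):
  0:1  1:391  2:3321  3:1078  4:2730  5:1815  6:2994  7:347
  8:1073  9:775  10:166  11:1343  12:1653  13:3215  14:761  15:2170
  16:3456  17:1517  18:2385  19:1524  20:1383  21:2337  22:1451  23:2752
  24:2939  25:1276  26:1629  27:1309  28:3315  29:2471  30:1499  31:2825
  32:1570  33:674  34:1804  35:2432  36:1206  37:432  38:657  39:2635
  40:2060  41:1575  42:2629  43:3453  44:344  45:3639  46:2029  47:671
  48:631  49:3686  50:1711  51:3459  52:2690  53:1131  54:1019  55:2095
  56:304  57:2955  58:54  59:2419  60:3601  61:2127
Giant step factor: 391^(-62) ≡ 2025 (mod 3739).
Scan 2536·2025^i mod 3739 for i = 0, 1, …:
  i=0: 2536   i=1: 1753   i=2: 1514   i=3: 3609
  i=4: 2219   i=5: 2936   i=6: 390   i=7: 821
  i=8: 2409   i=9: 2569   i=10: 1276
Match at i=10, j=25: a = 10·62 + 25 = 645.

645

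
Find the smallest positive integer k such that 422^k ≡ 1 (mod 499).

166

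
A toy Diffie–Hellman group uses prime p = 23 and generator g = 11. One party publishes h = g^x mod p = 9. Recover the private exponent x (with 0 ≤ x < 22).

Successive powers of 11 modulo 23:
  11^0=1  11^1=11  11^2=6  11^3=20  11^4=13  11^5=5
  11^6=9
So 11^6 ≡ 9 (mod 23), giving x = 6.

6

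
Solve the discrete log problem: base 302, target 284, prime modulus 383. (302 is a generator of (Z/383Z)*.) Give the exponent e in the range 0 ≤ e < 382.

Baby-step giant-step with m = ceil(sqrt(382)) = 20.
Baby table (302^j mod 383 for j=0..19):
  0:1  1:302  2:50  3:163  4:202  5:107  6:142  7:371
  8:206  9:166  10:342  11:257  12:248  13:211  14:144  15:209
  16:306  17:109  18:363  19:88
Giant step factor: 302^(-20) ≡ 18 (mod 383).
Scan 284·18^i mod 383 for i = 0, 1, …:
  i=0: 284   i=1: 133   i=2: 96   i=3: 196
  i=4: 81   i=5: 309   i=6: 200   i=7: 153
  i=8: 73   i=9: 165   i=10: 289   i=11: 223
  i=12: 184   i=13: 248
Match at i=13, j=12: e = 13·20 + 12 = 272.

272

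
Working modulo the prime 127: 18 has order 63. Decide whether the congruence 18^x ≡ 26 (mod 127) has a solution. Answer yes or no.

26 ∈ ⟨18⟩ iff 26^63 ≡ 1 (mod 127), since |⟨18⟩| = 63.
26^63 mod 127 = 1.
Since 1 = 1, 26 lies in the subgroup.

yes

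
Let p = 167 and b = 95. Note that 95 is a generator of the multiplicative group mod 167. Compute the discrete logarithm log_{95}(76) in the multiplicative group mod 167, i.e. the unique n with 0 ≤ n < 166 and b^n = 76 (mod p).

Baby-step giant-step with m = ceil(sqrt(166)) = 13.
Baby table (95^j mod 167 for j=0..12):
  0:1  1:95  2:7  3:164  4:49  5:146  6:9  7:20
  8:63  9:140  10:107  11:145  12:81
Giant step factor: 95^(-13) ≡ 90 (mod 167).
Scan 76·90^i mod 167 for i = 0, 1, …:
  i=0: 76   i=1: 160   i=2: 38   i=3: 80
  i=4: 19   i=5: 40   i=6: 93   i=7: 20
Match at i=7, j=7: n = 7·13 + 7 = 98.

98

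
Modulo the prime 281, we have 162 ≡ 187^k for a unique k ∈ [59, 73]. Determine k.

72

Compute 187^59 mod 281 = 262, then multiply by 187 repeatedly:
  187^59=262  187^60=100  187^61=154  187^62=136  187^63=142
  187^64=140  187^65=47  187^66=78  187^67=255  187^68=196
  187^69=122  187^70=53  187^71=76  187^72=162
Found 162 at exponent 72.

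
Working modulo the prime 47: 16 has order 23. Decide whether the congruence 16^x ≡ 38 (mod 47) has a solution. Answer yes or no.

⟨16⟩ has order 23; its elements mod 47 are {1, 2, 3, 4, 6, 7, 8, 9, 12, 14, 16, 17, 18, 21, 24, 25, 27, 28, 32, 34, 36, 37, 42}.
38 is not in this set.

no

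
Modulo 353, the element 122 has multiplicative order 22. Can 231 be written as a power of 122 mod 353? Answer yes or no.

yes

⟨122⟩ has order 22; its elements mod 353 are {1, 16, 22, 58, 97, 122, 131, 136, 140, 166, 168, 185, 187, 213, 217, 222, 231, 256, 295, 331, 337, 352}.
231 is in this set.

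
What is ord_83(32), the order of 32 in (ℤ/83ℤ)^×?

82

The order of 32 must divide p − 1 = 82 = 2 · 41.
Divisors: 1, 2, 41, 82.
Check each in increasing order: 32^1 ≡ 32;  32^2 ≡ 28;  32^41 ≡ 82;  32^82 ≡ 1.
Smallest exponent giving 1 is 82.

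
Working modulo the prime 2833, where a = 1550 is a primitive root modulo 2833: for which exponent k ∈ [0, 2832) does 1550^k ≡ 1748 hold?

935

Baby-step giant-step with m = ceil(sqrt(2832)) = 54.
Baby table (1550^j mod 2833 for j=0..53):
  0:1  1:1550  2:116  3:1321  4:2124  5:254  6:2746  7:1134
  8:1240  9:1226  10:2190  11:566  12:1903  13:497  14:2607  15:992
  16:2114  17:1752  18:1586  19:2089  20:2664  21:1519  22:227  23:558
  24:835  25:2402  26:538  27:998  28:82  29:2448  30:1013  31:668
  32:1355  33:997  34:1365  35:2332  36:2525  37:1377  38:1101  39:1084
  40:231  41:1092  42:1299  43:2020  44:535  45:2014  46:2567  47:1318
  48:307  49:2739  50:1616  51:428  52:478  53:1487
Giant step factor: 1550^(-54) ≡ 2078 (mod 2833).
Scan 1748·2078^i mod 2833 for i = 0, 1, …:
  i=0: 1748   i=1: 438   i=2: 771   i=3: 1493
  i=4: 319   i=5: 2793   i=6: 1870   i=7: 1817
  i=8: 2170   i=9: 1957     …   i=16: 1326
  i=17: 1752
Match at i=17, j=17: k = 17·54 + 17 = 935.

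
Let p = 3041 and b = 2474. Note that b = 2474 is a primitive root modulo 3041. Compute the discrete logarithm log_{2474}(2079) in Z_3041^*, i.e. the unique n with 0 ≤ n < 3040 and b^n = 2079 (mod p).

Baby-step giant-step with m = ceil(sqrt(3040)) = 56.
Baby table (2474^j mod 3041 for j=0..55):
  0:1  1:2474  2:2184  3:2400  4:1568  5:1957  6:346  7:1483
  8:1496  9:207  10:1230  11:2020  12:1117  13:2230  14:646  15:1679
  16:2881  17:2531  18:275  19:2207  20:1523  21:103  22:2419  23:2959
  24:879  25:331  26:865  27:2187  28:699  29:2038  30:34  31:2009
  32:1272  33:2534  34:1615  35:2677  36:2641  37:1766  38:2208  39:956
  40:2287  41:1778  42:1486  43:2836  44:677  45:2348  46:642  47:906
  48:227  49:2054  50:85  51:461  52:139  53:253  54:2517  55:2131
Giant step factor: 2474^(-56) ≡ 1706 (mod 3041).
Scan 2079·1706^i mod 3041 for i = 0, 1, …:
  i=0: 2079   i=1: 968   i=2: 145   i=3: 1049
  i=4: 1486
Match at i=4, j=42: n = 4·56 + 42 = 266.

266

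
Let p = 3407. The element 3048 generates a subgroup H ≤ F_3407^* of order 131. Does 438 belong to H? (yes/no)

yes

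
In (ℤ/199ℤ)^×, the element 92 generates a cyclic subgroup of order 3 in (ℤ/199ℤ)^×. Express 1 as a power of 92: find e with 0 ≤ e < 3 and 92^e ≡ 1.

Successive powers of 92 modulo 199:
  92^0=1
So 92^0 ≡ 1 (mod 199), giving e = 0.

0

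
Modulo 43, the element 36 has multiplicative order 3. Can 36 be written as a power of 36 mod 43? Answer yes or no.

yes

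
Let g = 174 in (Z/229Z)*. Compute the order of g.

114

The order of 174 must divide p − 1 = 228 = 2^2 · 3 · 19.
Divisors: 1, 2, 3, 4, 6, 12, 19, 38, 57, 76, 114, 228.
Check each in increasing order: 174^1 ≡ 174;  174^2 ≡ 48;  174^3 ≡ 108;  174^4 ≡ 14;  174^6 ≡ 214;  174^12 ≡ 225;  174^19 ≡ 135;  174^38 ≡ 134;  174^57 ≡ 228;  174^76 ≡ 94;  174^114 ≡ 1.
Smallest exponent giving 1 is 114.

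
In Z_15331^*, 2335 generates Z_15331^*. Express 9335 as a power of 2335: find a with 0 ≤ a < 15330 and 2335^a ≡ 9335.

7055

Baby-step giant-step with m = ceil(sqrt(15330)) = 124.
Baby table (2335^j mod 15331 for j=0..123):
  0:1  1:2335  2:9720  3:6320  4:8778  5:14414  6:5145  7:9402
  8:15009  9:14680  10:13015  11:3983  12:9719  13:3985  14:14389  15:8094
  16:11698  17:10319  18:9864  19:5278  20:13337  21:4634  22:12035  23:2
  24:4670  25:4109  26:12640  27:2225  28:13497  29:10290  30:3473  31:14687
  32:14029  33:10699  34:7966  35:4107  36:7970  37:13447  38:857  39:8065
  40:5307  41:4397  42:10556  43:11343  44:9268  45:8739  46:4  47:9340
  48:8218  49:9949  50:4450  51:11663  52:5249  53:6946  54:14043  55:12727
  56:6067  57:601  58:8214  59:609  60:11563  61:1714  62:799  63:10614
  64:8794  65:5781  66:7355  67:3205  68:2147  69:8  70:3349  71:1105
  72:4567  73:8900  74:7995  75:10498  76:13892  77:12755  78:10123  79:12134
  80:1202  81:1097  82:1218  83:7795  84:3428  85:1598  86:5897  87:2257
  88:11562  89:14710  90:6410  91:4294  92:16  93:6698  94:2210  95:9134
  96:2469  97:659  98:5665  99:12453  100:10179  101:4915  102:8937  103:2404
  104:2194  105:2436  106:259  107:6856  108:3196  109:11794  110:4514  111:7793
  112:14089  113:12820  114:8588  115:32  116:13396  117:4420  118:2937  119:4938
  120:1318  121:11330  122:9575  123:5027
Giant step factor: 2335^(-124) ≡ 13879 (mod 15331).
Scan 9335·13879^i mod 15331 for i = 0, 1, …:
  i=0: 9335   i=1: 13515   i=2: 15231   i=3: 7221
  i=4: 1512   i=5: 12240   i=6: 11480   i=7: 11168
  i=8: 4262   i=9: 5300     …   i=55: 11514
  i=56: 7793
Match at i=56, j=111: a = 56·124 + 111 = 7055.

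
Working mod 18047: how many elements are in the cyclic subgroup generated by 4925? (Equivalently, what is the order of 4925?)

The order of 4925 must divide p − 1 = 18046 = 2 · 7 · 1289.
Divisors: 1, 2, 7, 14, 1289, 2578, 9023, 18046.
Check each in increasing order: 4925^1 ≡ 4925;  4925^2 ≡ 457;  4925^7 ≡ 10803;  4925^14 ≡ 12907;  4925^1289 ≡ 11970;  4925^2578 ≡ 5767;  4925^9023 ≡ 18046;  4925^18046 ≡ 1.
Smallest exponent giving 1 is 18046.

18046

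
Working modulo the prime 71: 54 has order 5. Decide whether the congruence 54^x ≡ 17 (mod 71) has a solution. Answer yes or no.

no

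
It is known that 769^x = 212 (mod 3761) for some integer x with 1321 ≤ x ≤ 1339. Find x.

1323

Compute 769^1321 mod 3761 = 715, then multiply by 769 repeatedly:
  769^1321=715  769^1322=729  769^1323=212
Found 212 at exponent 1323.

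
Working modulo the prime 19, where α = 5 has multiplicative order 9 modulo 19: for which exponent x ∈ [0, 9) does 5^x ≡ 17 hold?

4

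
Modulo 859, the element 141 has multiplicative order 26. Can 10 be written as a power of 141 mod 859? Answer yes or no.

yes

10 ∈ ⟨141⟩ iff 10^26 ≡ 1 (mod 859), since |⟨141⟩| = 26.
10^26 mod 859 = 1.
Since 1 = 1, 10 lies in the subgroup.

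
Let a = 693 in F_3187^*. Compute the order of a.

354

The order of 693 must divide p − 1 = 3186 = 2 · 3^3 · 59.
Divisors: 1, 2, 3, 6, 9, 18, 27, 54, 59, 118, 177, 354, 531, 1062, 1593, 3186.
Check each in increasing order: 693^1 ≡ 693;  693^2 ≡ 2199;  693^3 ≡ 521;  693^6 ≡ 546;  693^9 ≡ 823;  693^18 ≡ 1685;  693^27 ≡ 410;  693^54 ≡ 2376;  693^59 ≡ 1872;  693^118 ≡ 1871;  693^177 ≡ 3186;  693^354 ≡ 1.
Smallest exponent giving 1 is 354.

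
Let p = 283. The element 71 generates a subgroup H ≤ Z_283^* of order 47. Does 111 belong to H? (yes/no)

yes

111 ∈ ⟨71⟩ iff 111^47 ≡ 1 (mod 283), since |⟨71⟩| = 47.
111^47 mod 283 = 1.
Since 1 = 1, 111 lies in the subgroup.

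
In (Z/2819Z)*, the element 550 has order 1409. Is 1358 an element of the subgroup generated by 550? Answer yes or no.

1358 ∈ ⟨550⟩ iff 1358^1409 ≡ 1 (mod 2819), since |⟨550⟩| = 1409.
1358^1409 mod 2819 = 2818.
Since 2818 ≠ 1, 1358 does not lie in the subgroup.

no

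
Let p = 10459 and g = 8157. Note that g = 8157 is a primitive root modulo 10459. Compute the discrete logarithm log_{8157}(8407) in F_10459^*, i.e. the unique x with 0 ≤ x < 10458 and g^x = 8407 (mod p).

Baby-step giant-step with m = ceil(sqrt(10458)) = 103.
Baby table (8157^j mod 10459 for j=0..102):
  0:1  1:8157  2:6950  3:3370  4:2838  5:3799  6:8885  7:4534
  8:814  9:8792  10:9440  11:2922  12:9152  13:6981  14:5221  15:9108
  16:3679  17:2732  18:7254  19:4315  20:2920  21:3297  22:3540  23:8940
  24:3432  25:6540  26:5880  27:8645  28:2687  29:6254  30:5335  31:8155
  32:1095  33:10388  34:6557  35:8582  36:1287  37:7682  38:2205  39:7164
  40:2315  41:4960  42:3308  43:9595  44:1718  45:9125  46:6381  47:5833
  48:1790  49:266  50:4749  51:7916  52:7405  53:1860  54:6470  55:10135
  56:3259  57:7344  58:6315  59:880  60:3286  61:7944  62:5703  63:8198
  64:6699  65:5927  66:5041  67:5108  68:7759  69:2754  70:8905  71:330
  72:3847  73:2979  74:3446  75:5689  76:9049  77:3530  78:583  79:7145
  80:4217  81:8877  82:2032  83:7968  84:2750  85:7654  86:3907  87:826
  88:2086  89:9168  90:1526  91:1372  92:274  93:7251  94:762  95:2988
  96:3646  97:5485  98:8002  99:8154  100:3397  101:3438  102:3187
Giant step factor: 8157^(-103) ≡ 4889 (mod 10459).
Scan 8407·4889^i mod 10459 for i = 0, 1, …:
  i=0: 8407   i=1: 8412   i=2: 1480   i=3: 8551
  i=4: 1216   i=5: 4312   i=6: 6483   i=7: 4617
  i=8: 1991   i=9: 7129     …   i=98: 7760
  i=99: 3847
Match at i=99, j=72: x = 99·103 + 72 = 10269.

10269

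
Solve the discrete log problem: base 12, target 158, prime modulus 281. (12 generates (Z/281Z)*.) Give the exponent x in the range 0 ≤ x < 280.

Baby-step giant-step with m = ceil(sqrt(280)) = 17.
Baby table (12^j mod 281 for j=0..16):
  0:1  1:12  2:144  3:42  4:223  5:147  6:78  7:93
  8:273  9:185  10:253  11:226  12:183  13:229  14:219  15:99
  16:64
Giant step factor: 12^(-17) ≡ 266 (mod 281).
Scan 158·266^i mod 281 for i = 0, 1, …:
  i=0: 158   i=1: 159   i=2: 144
Match at i=2, j=2: x = 2·17 + 2 = 36.

36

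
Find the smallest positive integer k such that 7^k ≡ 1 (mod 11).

10

The order of 7 must divide p − 1 = 10 = 2 · 5.
Divisors: 1, 2, 5, 10.
Check each in increasing order: 7^1 ≡ 7;  7^2 ≡ 5;  7^5 ≡ 10;  7^10 ≡ 1.
Smallest exponent giving 1 is 10.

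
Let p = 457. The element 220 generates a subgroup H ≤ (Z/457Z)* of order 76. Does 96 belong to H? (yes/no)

no

96 ∈ ⟨220⟩ iff 96^76 ≡ 1 (mod 457), since |⟨220⟩| = 76.
96^76 mod 457 = 133.
Since 133 ≠ 1, 96 does not lie in the subgroup.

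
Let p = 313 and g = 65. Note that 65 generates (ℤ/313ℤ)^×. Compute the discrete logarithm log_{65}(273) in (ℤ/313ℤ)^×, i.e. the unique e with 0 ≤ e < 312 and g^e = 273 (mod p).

189

Baby-step giant-step with m = ceil(sqrt(312)) = 18.
Baby table (65^j mod 313 for j=0..17):
  0:1  1:65  2:156  3:124  4:235  5:251  6:39  7:31
  8:137  9:141  10:88  11:86  12:269  13:270  14:22  15:178
  16:302  17:224
Giant step factor: 65^(-18) ≡ 114 (mod 313).
Scan 273·114^i mod 313 for i = 0, 1, …:
  i=0: 273   i=1: 135   i=2: 53   i=3: 95
  i=4: 188   i=5: 148   i=6: 283   i=7: 23
  i=8: 118   i=9: 306   i=10: 141
Match at i=10, j=9: e = 10·18 + 9 = 189.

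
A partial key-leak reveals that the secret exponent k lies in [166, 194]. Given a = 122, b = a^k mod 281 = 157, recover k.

190

Compute 122^166 mod 281 = 264, then multiply by 122 repeatedly:
  122^166=264  122^167=174  122^168=153  122^169=120  122^170=28
  122^171=44  122^172=29  122^173=166  122^174=20  122^175=192
  122^176=101  122^177=239  122^178=215  122^179=97  122^180=32
  122^181=251  122^182=274  122^183=270  122^184=63  122^185=99
  122^186=276  122^187=233  122^188=45  122^189=151  122^190=157
Found 157 at exponent 190.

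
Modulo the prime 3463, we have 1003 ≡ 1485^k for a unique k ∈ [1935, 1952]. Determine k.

Compute 1485^1935 mod 3463 = 3332, then multiply by 1485 repeatedly:
  1485^1935=3332  1485^1936=2856  1485^1937=2448  1485^1938=2593  1485^1939=3212
  1485^1940=1269  1485^1941=593  1485^1942=1003
Found 1003 at exponent 1942.

1942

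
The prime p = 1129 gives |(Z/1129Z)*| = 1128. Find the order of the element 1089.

564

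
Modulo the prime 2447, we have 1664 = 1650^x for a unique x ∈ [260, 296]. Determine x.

Compute 1650^260 mod 2447 = 79, then multiply by 1650 repeatedly:
  1650^260=79  1650^261=659  1650^262=882  1650^263=1782  1650^264=1453
  1650^265=1837  1650^266=1664
Found 1664 at exponent 266.

266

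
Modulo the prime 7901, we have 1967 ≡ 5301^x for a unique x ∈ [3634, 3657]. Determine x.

3641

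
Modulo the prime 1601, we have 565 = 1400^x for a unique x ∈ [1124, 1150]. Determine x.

1147

Compute 1400^1124 mod 1601 = 439, then multiply by 1400 repeatedly:
  1400^1124=439  1400^1125=1417  1400^1126=161  1400^1127=1260  1400^1128=1299
  1400^1129=1465  1400^1130=119  1400^1131=96  1400^1132=1517  1400^1133=874
  1400^1134=436  1400^1135=419  1400^1136=634  1400^1137=646  1400^1138=1436
  1400^1139=1145  1400^1140=399  1400^1141=1452  1400^1142=1131  1400^1143=11
  1400^1144=991  1400^1145=934  1400^1146=1184  1400^1147=565
Found 565 at exponent 1147.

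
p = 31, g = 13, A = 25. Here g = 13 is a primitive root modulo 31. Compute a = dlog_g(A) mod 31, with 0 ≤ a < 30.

Successive powers of 13 modulo 31:
  13^0=1  13^1=13  13^2=14  13^3=27  13^4=10  13^5=6
  13^6=16  13^7=22  13^8=7  13^9=29  13^10=5  13^11=3
  13^12=8  13^13=11  13^14=19  13^15=30  13^16=18  13^17=17
  13^18=4  13^19=21  13^20=25
So 13^20 ≡ 25 (mod 31), giving a = 20.

20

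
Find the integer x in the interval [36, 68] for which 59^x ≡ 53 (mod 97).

Compute 59^36 mod 97 = 64, then multiply by 59 repeatedly:
  59^36=64  59^37=90  59^38=72  59^39=77  59^40=81
  59^41=26  59^42=79  59^43=5  59^44=4  59^45=42
  59^46=53
Found 53 at exponent 46.

46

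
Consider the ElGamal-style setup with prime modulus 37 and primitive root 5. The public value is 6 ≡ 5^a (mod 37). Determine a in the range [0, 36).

9

Successive powers of 5 modulo 37:
  5^0=1  5^1=5  5^2=25  5^3=14  5^4=33  5^5=17
  5^6=11  5^7=18  5^8=16  5^9=6
So 5^9 ≡ 6 (mod 37), giving a = 9.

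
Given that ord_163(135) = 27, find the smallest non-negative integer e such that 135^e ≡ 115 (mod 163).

23

Successive powers of 135 modulo 163:
  135^0=1  135^1=135  135^2=132  135^3=53  135^4=146  135^5=150
  135^6=38  135^7=77  135^8=126  135^9=58  135^10=6  135^11=158
  135^12=140  135^13=155  135^14=61  135^15=85  135^16=65  135^17=136
  135^18=104  135^19=22  135^20=36  135^21=133  135^22=25  135^23=115
So 135^23 ≡ 115 (mod 163), giving e = 23.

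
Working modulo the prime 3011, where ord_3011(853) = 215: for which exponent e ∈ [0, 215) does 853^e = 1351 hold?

83

Baby-step giant-step with m = ceil(sqrt(215)) = 15.
Baby table (853^j mod 3011 for j=0..14):
  0:1  1:853  2:1958  3:2080  4:761  5:1768  6:2604  7:2105
  8:1009  9:2542  10:406  11:53  12:44  13:1400  14:1844
Giant step factor: 853^(-15) ≡ 2300 (mod 3011).
Scan 1351·2300^i mod 3011 for i = 0, 1, …:
  i=0: 1351   i=1: 2959   i=2: 840   i=3: 1949
  i=4: 2332   i=5: 1009
Match at i=5, j=8: e = 5·15 + 8 = 83.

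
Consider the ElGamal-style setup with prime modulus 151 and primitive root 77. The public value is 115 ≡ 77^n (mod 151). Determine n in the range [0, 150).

7

Successive powers of 77 modulo 151:
  77^0=1  77^1=77  77^2=40  77^3=60  77^4=90  77^5=135
  77^6=127  77^7=115
So 77^7 ≡ 115 (mod 151), giving n = 7.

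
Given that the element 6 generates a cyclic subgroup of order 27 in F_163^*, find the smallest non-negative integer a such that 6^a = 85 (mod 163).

15

Successive powers of 6 modulo 163:
  6^0=1  6^1=6  6^2=36  6^3=53  6^4=155  6^5=115
  6^6=38  6^7=65  6^8=64  6^9=58  6^10=22  6^11=132
  6^12=140  6^13=25  6^14=150  6^15=85
So 6^15 ≡ 85 (mod 163), giving a = 15.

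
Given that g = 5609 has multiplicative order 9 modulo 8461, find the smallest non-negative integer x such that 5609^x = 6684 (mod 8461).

Successive powers of 5609 modulo 8461:
  5609^0=1  5609^1=5609  5609^2=2883  5609^3=1776  5609^4=2987  5609^5=1303
  5609^6=6684
So 5609^6 ≡ 6684 (mod 8461), giving x = 6.

6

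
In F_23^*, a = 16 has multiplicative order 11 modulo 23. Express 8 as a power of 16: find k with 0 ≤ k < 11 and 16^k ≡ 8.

9

Successive powers of 16 modulo 23:
  16^0=1  16^1=16  16^2=3  16^3=2  16^4=9  16^5=6
  16^6=4  16^7=18  16^8=12  16^9=8
So 16^9 ≡ 8 (mod 23), giving k = 9.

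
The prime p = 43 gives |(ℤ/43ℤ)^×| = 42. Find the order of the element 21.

7

The order of 21 must divide p − 1 = 42 = 2 · 3 · 7.
Divisors: 1, 2, 3, 6, 7, 14, 21, 42.
Check each in increasing order: 21^1 ≡ 21;  21^2 ≡ 11;  21^3 ≡ 16;  21^6 ≡ 41;  21^7 ≡ 1.
Smallest exponent giving 1 is 7.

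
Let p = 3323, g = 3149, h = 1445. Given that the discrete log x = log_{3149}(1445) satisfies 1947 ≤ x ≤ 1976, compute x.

Compute 3149^1947 mod 3323 = 471, then multiply by 3149 repeatedly:
  3149^1947=471  3149^1948=1121  3149^1949=1003  3149^1950=1597  3149^1951=1254
  3149^1952=1122  3149^1953=829  3149^1954=1966  3149^1955=185  3149^1956=1040
  3149^1957=1805  3149^1958=1615  3149^1959=1445
Found 1445 at exponent 1959.

1959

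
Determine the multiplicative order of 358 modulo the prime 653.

652

The order of 358 must divide p − 1 = 652 = 2^2 · 163.
Divisors: 1, 2, 4, 163, 326, 652.
Check each in increasing order: 358^1 ≡ 358;  358^2 ≡ 176;  358^4 ≡ 285;  358^163 ≡ 149;  358^326 ≡ 652;  358^652 ≡ 1.
Smallest exponent giving 1 is 652.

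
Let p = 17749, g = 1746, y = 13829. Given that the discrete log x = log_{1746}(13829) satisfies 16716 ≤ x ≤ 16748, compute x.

Compute 1746^16716 mod 17749 = 9477, then multiply by 1746 repeatedly:
  1746^16716=9477  1746^16717=4774  1746^16718=11123  1746^16719=3352  1746^16720=13171
  1746^16721=11611  1746^16722=3448  1746^16723=3297  1746^16724=5886  1746^16725=285
  1746^16726=638  1746^16727=13510  1746^16728=39  1746^16729=14847  1746^16730=9322
  1746^16731=379  1746^16732=5021  1746^16733=16409  1746^16734=3228  1746^16735=9655
  1746^16736=13829
Found 13829 at exponent 16736.

16736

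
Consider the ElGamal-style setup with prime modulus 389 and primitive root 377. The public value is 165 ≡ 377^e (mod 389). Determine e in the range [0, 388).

Baby-step giant-step with m = ceil(sqrt(388)) = 20.
Baby table (377^j mod 389 for j=0..19):
  0:1  1:377  2:144  3:217  4:119  5:128  6:20  7:149
  8:157  9:61  10:46  11:226  12:11  13:257  14:28  15:53
  16:142  17:241  18:220  19:83
Giant step factor: 377^(-20) ≡ 91 (mod 389).
Scan 165·91^i mod 389 for i = 0, 1, …:
  i=0: 165   i=1: 233   i=2: 197   i=3: 33
  i=4: 280   i=5: 195   i=6: 240   i=7: 56
  i=8: 39   i=9: 48     …   i=15: 282
  i=16: 377
Match at i=16, j=1: e = 16·20 + 1 = 321.

321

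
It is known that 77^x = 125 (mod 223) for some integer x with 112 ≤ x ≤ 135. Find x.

129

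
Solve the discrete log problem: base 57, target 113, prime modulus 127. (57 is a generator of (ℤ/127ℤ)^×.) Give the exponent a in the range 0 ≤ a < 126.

40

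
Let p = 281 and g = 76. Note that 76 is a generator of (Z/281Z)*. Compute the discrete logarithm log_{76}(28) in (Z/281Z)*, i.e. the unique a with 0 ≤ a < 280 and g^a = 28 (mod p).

110

Baby-step giant-step with m = ceil(sqrt(280)) = 17.
Baby table (76^j mod 281 for j=0..16):
  0:1  1:76  2:156  3:54  4:170  5:275  6:106  7:188
  8:238  9:104  10:36  11:207  12:277  13:258  14:219  15:65
  16:163
Giant step factor: 76^(-17) ≡ 82 (mod 281).
Scan 28·82^i mod 281 for i = 0, 1, …:
  i=0: 28   i=1: 48   i=2: 2   i=3: 164
  i=4: 241   i=5: 92   i=6: 238
Match at i=6, j=8: a = 6·17 + 8 = 110.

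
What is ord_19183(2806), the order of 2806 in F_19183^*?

9591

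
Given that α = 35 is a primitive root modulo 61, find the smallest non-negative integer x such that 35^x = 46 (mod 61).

38

Baby-step giant-step with m = ceil(sqrt(60)) = 8.
Baby table (35^j mod 61 for j=0..7):
  0:1  1:35  2:5  3:53  4:25  5:21  6:3  7:44
Giant step factor: 35^(-8) ≡ 57 (mod 61).
Scan 46·57^i mod 61 for i = 0, 1, …:
  i=0: 46   i=1: 60   i=2: 4   i=3: 45
  i=4: 3
Match at i=4, j=6: x = 4·8 + 6 = 38.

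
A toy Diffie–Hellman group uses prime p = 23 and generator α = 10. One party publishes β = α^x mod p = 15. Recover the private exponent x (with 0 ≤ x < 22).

Successive powers of 10 modulo 23:
  10^0=1  10^1=10  10^2=8  10^3=11  10^4=18  10^5=19
  10^6=6  10^7=14  10^8=2  10^9=20  10^10=16  10^11=22
  10^12=13  10^13=15
So 10^13 ≡ 15 (mod 23), giving x = 13.

13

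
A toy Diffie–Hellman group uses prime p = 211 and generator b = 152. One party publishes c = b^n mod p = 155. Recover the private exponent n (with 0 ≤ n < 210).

31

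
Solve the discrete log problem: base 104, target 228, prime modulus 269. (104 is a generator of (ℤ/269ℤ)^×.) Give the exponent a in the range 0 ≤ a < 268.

Successive powers of 104 modulo 269:
  104^0=1  104^1=104  104^2=56  104^3=175  104^4=177  104^5=116
  104^6=228
So 104^6 ≡ 228 (mod 269), giving a = 6.

6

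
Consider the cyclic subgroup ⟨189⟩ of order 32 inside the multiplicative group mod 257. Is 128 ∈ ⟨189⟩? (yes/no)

128 ∈ ⟨189⟩ iff 128^32 ≡ 1 (mod 257), since |⟨189⟩| = 32.
128^32 mod 257 = 1.
Since 1 = 1, 128 lies in the subgroup.

yes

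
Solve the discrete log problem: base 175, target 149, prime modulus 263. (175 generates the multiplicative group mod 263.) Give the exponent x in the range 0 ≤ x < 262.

Baby-step giant-step with m = ceil(sqrt(262)) = 17.
Baby table (175^j mod 263 for j=0..16):
  0:1  1:175  2:117  3:224  4:13  5:171  6:206  7:19
  8:169  9:119  10:48  11:247  12:93  13:232  14:98  15:55
  16:157
Giant step factor: 175^(-17) ≡ 201 (mod 263).
Scan 149·201^i mod 263 for i = 0, 1, …:
  i=0: 149   i=1: 230   i=2: 205   i=3: 177
  i=4: 72   i=5: 7   i=6: 92   i=7: 82
  i=8: 176   i=9: 134     …   i=13: 123
  i=14: 1
Match at i=14, j=0: x = 14·17 + 0 = 238.

238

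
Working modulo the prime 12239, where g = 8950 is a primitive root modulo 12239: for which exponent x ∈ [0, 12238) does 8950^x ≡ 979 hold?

211

Baby-step giant-step with m = ceil(sqrt(12238)) = 111.
Baby table (8950^j mod 12239 for j=0..110):
  0:1  1:8950  2:10484  3:7626  4:8036  5:5836  6:8387  7:1863
  8:4332  9:10487  10:9998  11:2771  12:4236  13:8017  14:7132  15:5015
  16:3837  17:10755  18:9754  19:9752  20:4091  21:7601  22:4588  23:755
  24:1322  25:9026  26:5300  27:8875  28:140  29:4622  30:11319  31:2847
  32:11291  33:9266  34:11475  35:3801  36:6769  37:11739  38:4474  39:8531
  40:5568  41:8631  42:7121  43:4477  44:10903  45:303  46:7031  47:6751
  48:9746  49:11586  50:5892  51:7788  52:1495  53:3023  54:7660  55:6361
  56:7361  57:10652  58:5829  59:6932  60:1909  61:12145  62:3191  63:5863
  64:5257  65:3434  66:2171  67:7157  68:8463  69:8918  70:5581  71:2591
  72:8784  73:5703  74:5220  75:2737  76:5911  77:6492  78:4867  79:1049
  80:1237  81:7094  82:7607  83:9332  84:2464  85:10361  86:8286  87:3599
  88:10241  89:11318  90:6136  91:807  92:1640  93:3439  94:10204  95:10621
  96:9876  97:142  98:10283  99:7809  100:5860  101:2885  102:8699  103:3771
  104:7527  105:3194  106:8235  107:12231  108:1834  109:1801  110:187
Giant step factor: 8950^(-111) ≡ 8282 (mod 12239).
Scan 979·8282^i mod 12239 for i = 0, 1, …:
  i=0: 979   i=1: 5860
Match at i=1, j=100: x = 1·111 + 100 = 211.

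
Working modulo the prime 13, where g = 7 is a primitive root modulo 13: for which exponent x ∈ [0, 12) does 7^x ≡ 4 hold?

Successive powers of 7 modulo 13:
  7^0=1  7^1=7  7^2=10  7^3=5  7^4=9  7^5=11
  7^6=12  7^7=6  7^8=3  7^9=8  7^10=4
So 7^10 ≡ 4 (mod 13), giving x = 10.

10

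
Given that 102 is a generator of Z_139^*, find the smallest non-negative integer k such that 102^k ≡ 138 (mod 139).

Baby-step giant-step with m = ceil(sqrt(138)) = 12.
Baby table (102^j mod 139 for j=0..11):
  0:1  1:102  2:118  3:82  4:24  5:85  6:52  7:22
  8:20  9:94  10:136  11:111
Giant step factor: 102^(-12) ≡ 64 (mod 139).
Scan 138·64^i mod 139 for i = 0, 1, …:
  i=0: 138   i=1: 75   i=2: 74   i=3: 10
  i=4: 84   i=5: 94
Match at i=5, j=9: k = 5·12 + 9 = 69.

69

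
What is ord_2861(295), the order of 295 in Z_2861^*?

The order of 295 must divide p − 1 = 2860 = 2^2 · 5 · 11 · 13.
Divisors: 1, 2, 4, 5, 10, 11, 13, 20, 22, 26, 44, 52, 55, 65, 110, 130, 143, 220, 260, 286, 572, 715, 1430, 2860.
Check each in increasing order: 295^1 ≡ 295;  295^2 ≡ 1195;  295^4 ≡ 386;  295^5 ≡ 2291;  295^10 ≡ 1607;  295^11 ≡ 2000;  295^13 ≡ 1065;  295^20 ≡ 1827;  295^22 ≡ 322;  295^26 ≡ 1269;  295^44 ≡ 688;  295^52 ≡ 2479;  295^55 ≡ 2720;  295^65 ≡ 2293;  295^110 ≡ 2715;  295^130 ≡ 2192;  295^143 ≡ 2765;  295^220 ≡ 1289;  295^260 ≡ 1245;  295^286 ≡ 633;  295^572 ≡ 149;  295^715 ≡ 1.
Smallest exponent giving 1 is 715.

715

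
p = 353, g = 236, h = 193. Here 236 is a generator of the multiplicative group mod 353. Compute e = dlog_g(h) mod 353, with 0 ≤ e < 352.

211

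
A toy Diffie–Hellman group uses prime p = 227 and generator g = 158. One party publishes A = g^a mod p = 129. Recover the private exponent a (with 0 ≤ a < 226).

42

Baby-step giant-step with m = ceil(sqrt(226)) = 16.
Baby table (158^j mod 227 for j=0..15):
  0:1  1:158  2:221  3:187  4:36  5:13  6:11  7:149
  8:161  9:14  10:169  11:143  12:121  13:50  14:182  15:154
Giant step factor: 158^(-16) ≡ 132 (mod 227).
Scan 129·132^i mod 227 for i = 0, 1, …:
  i=0: 129   i=1: 3   i=2: 169
Match at i=2, j=10: a = 2·16 + 10 = 42.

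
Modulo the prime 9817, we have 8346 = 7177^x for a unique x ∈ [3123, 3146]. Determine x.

3124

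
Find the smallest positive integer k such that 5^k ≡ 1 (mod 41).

The order of 5 must divide p − 1 = 40 = 2^3 · 5.
Divisors: 1, 2, 4, 5, 8, 10, 20, 40.
Check each in increasing order: 5^1 ≡ 5;  5^2 ≡ 25;  5^4 ≡ 10;  5^5 ≡ 9;  5^8 ≡ 18;  5^10 ≡ 40;  5^20 ≡ 1.
Smallest exponent giving 1 is 20.

20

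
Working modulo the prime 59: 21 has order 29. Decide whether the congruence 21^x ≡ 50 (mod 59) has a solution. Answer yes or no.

50 ∈ ⟨21⟩ iff 50^29 ≡ 1 (mod 59), since |⟨21⟩| = 29.
50^29 mod 59 = 58.
Since 58 ≠ 1, 50 does not lie in the subgroup.

no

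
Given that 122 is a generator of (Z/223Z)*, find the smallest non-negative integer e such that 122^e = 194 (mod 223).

65

Baby-step giant-step with m = ceil(sqrt(222)) = 15.
Baby table (122^j mod 223 for j=0..14):
  0:1  1:122  2:166  3:182  4:127  5:107  6:120  7:145
  8:73  9:209  10:76  11:129  12:128  13:6  14:63
Giant step factor: 122^(-15) ≡ 208 (mod 223).
Scan 194·208^i mod 223 for i = 0, 1, …:
  i=0: 194   i=1: 212   i=2: 165   i=3: 201
  i=4: 107
Match at i=4, j=5: e = 4·15 + 5 = 65.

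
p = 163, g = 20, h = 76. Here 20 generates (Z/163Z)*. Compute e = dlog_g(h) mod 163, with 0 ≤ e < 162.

17

Successive powers of 20 modulo 163:
  20^0=1  20^1=20  20^2=74  20^3=13  20^4=97  20^5=147
  20^6=6  20^7=120  20^8=118  20^9=78  20^10=93  20^11=67
  20^12=36  20^13=68  20^14=56  20^15=142  20^16=69  20^17=76
So 20^17 ≡ 76 (mod 163), giving e = 17.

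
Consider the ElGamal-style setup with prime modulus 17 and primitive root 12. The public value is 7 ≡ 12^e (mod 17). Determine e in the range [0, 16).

7

Successive powers of 12 modulo 17:
  12^0=1  12^1=12  12^2=8  12^3=11  12^4=13  12^5=3
  12^6=2  12^7=7
So 12^7 ≡ 7 (mod 17), giving e = 7.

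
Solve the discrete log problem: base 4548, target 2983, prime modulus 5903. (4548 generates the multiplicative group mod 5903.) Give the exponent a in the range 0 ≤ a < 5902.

5423

Baby-step giant-step with m = ceil(sqrt(5902)) = 77.
Baby table (4548^j mod 5903 for j=0..76):
  0:1  1:4548  2:192  3:5475  4:1446  5:466  6:191  7:927
  8:1254  9:894  10:4648  11:461  12:1063  13:5870  14:3394  15:5470
  16:2318  17:5409  18:2331  19:5503  20:4827  21:5842  22:13  23:94
  24:2496  25:339  26:1089  27:155  28:2483  29:245  30:4496  31:5719
  32:1394  33:90  34:2013  35:5474  36:2801  37:274  38:619  39:5384
  40:788  41:703  42:3721  43:5110  44:169  45:1222  46:2933  47:4407
  48:2351  49:2015  50:2764  51:3185  52:5321  53:3511  54:413  55:1170
  56:2557  57:326  58:995  59:3562  60:2144  61:5059  62:4341  63:3236
  64:1149  65:1497  66:2197  67:4080  68:2711  69:4164  70:1048  71:2583
  72:514  73:84  74:4240  75:4322  76:5369
Giant step factor: 4548^(-77) ≡ 2159 (mod 5903).
Scan 2983·2159^i mod 5903 for i = 0, 1, …:
  i=0: 2983   i=1: 124   i=2: 2081   i=3: 696
  i=4: 3302   i=5: 4097   i=6: 2729   i=7: 717
  i=8: 1417   i=9: 1549     …   i=69: 5307
  i=70: 90
Match at i=70, j=33: a = 70·77 + 33 = 5423.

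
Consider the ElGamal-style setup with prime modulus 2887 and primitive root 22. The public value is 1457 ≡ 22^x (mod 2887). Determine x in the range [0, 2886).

Baby-step giant-step with m = ceil(sqrt(2886)) = 54.
Baby table (22^j mod 2887 for j=0..53):
  0:1  1:22  2:484  3:1987  4:409  5:337  6:1640  7:1436
  8:2722  9:2144  10:976  11:1263  12:1803  13:2135  14:778  15:2681
  16:1242  17:1341  18:632  19:2356  20:2753  21:2826  22:1545  23:2233
  24:47  25:1034  26:2539  27:1005  28:1901  29:1404  30:2018  31:1091
  32:906  33:2610  34:2567  35:1621  36:1018  37:2187  38:1922  39:1866
  40:634  41:2400  42:834  43:1026  44:2363  45:20  46:440  47:1019
  48:2209  49:2406  50:966  51:1043  52:2737  53:2474
Giant step factor: 22^(-54) ≡ 1345 (mod 2887).
Scan 1457·1345^i mod 2887 for i = 0, 1, …:
  i=0: 1457   i=1: 2279   i=2: 2148   i=3: 2060
  i=4: 2067   i=5: 2821   i=6: 727   i=7: 2009
  i=8: 2760   i=9: 2405     …   i=23: 207
  i=24: 1263
Match at i=24, j=11: x = 24·54 + 11 = 1307.

1307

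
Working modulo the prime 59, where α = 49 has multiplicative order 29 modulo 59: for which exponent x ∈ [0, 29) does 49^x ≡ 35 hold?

Successive powers of 49 modulo 59:
  49^0=1  49^1=49  49^2=41  49^3=3  49^4=29  49^5=5
  49^6=9  49^7=28  49^8=15  49^9=27  49^10=25  49^11=45
  49^12=22  49^13=16  49^14=17  49^15=7  49^16=48  49^17=51
  49^18=21  49^19=26  49^20=35
So 49^20 ≡ 35 (mod 59), giving x = 20.

20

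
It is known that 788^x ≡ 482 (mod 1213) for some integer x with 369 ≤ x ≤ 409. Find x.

Compute 788^369 mod 1213 = 727, then multiply by 788 repeatedly:
  788^369=727  788^370=340  788^371=1060  788^372=736  788^373=154
  788^374=52  788^375=947  788^376=241  788^377=680  788^378=907
  788^379=259  788^380=308  788^381=104  788^382=681  788^383=482
Found 482 at exponent 383.

383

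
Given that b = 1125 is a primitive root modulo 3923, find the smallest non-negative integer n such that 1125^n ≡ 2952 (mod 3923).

3260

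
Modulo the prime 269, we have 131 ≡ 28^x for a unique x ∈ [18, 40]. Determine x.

20

Compute 28^18 mod 269 = 6, then multiply by 28 repeatedly:
  28^18=6  28^19=168  28^20=131
Found 131 at exponent 20.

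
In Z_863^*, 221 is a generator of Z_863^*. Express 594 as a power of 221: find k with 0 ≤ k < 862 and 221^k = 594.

183

Baby-step giant-step with m = ceil(sqrt(862)) = 30.
Baby table (221^j mod 863 for j=0..29):
  0:1  1:221  2:513  3:320  4:817  5:190  6:566  7:814
  8:390  9:753  10:717  11:528  12:183  13:745  14:675  15:739
  16:212  17:250  18:18  19:526  20:604  21:582  22:35  23:831
  24:695  25:844  26:116  27:609  28:824  29:11
Giant step factor: 221^(-30) ≡ 71 (mod 863).
Scan 594·71^i mod 863 for i = 0, 1, …:
  i=0: 594   i=1: 750   i=2: 607   i=3: 810
  i=4: 552   i=5: 357   i=6: 320
Match at i=6, j=3: k = 6·30 + 3 = 183.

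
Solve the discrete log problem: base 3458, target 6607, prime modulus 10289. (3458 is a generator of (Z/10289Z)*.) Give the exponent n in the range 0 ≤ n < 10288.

5583

Baby-step giant-step with m = ceil(sqrt(10288)) = 102.
Baby table (3458^j mod 10289 for j=0..101):
  0:1  1:3458  2:1946  3:262  4:564  5:5691  6:6910  7:3722
  8:9426  9:9845  10:7998  11:252  12:7140  13:6809  14:4290  15:8371
  16:3961  17:2479  18:1645  19:8882  20:1291  21:9141  22:1770  23:8994
  24:7894  25:735  26:247  27:139  28:7368  29:2980  30:5551  31:6373
  32:9085  33:3613  34:2908  35:3511  36:18  37:510  38:4161  39:4716
  40:10152  41:9837  42:912  43:5262  44:5044  45:2297  46:10207  47:4536
  48:5052  49:9383  50:5197  51:6632  52:9564  53:3466  54:9032  55:5541
  56:2660  57:10203  58:993  59:7557  60:8335  61:2941  62:4446  63:2502
  64:9156  65:2195  66:7317  67:1535  68:9195  69:3300  70:899  71:1464
  72:324  73:9180  74:2875  75:2576  76:7823  77:2153  78:6127  79:2115
  80:8480  81:190  82:8813  83:9625  84:8624  85:4270  86:945  87:6197
  88:7528  89:654  90:8241  91:7137  92:6724  93:8741  94:7585  95:2269
  96:5984  97:1493  98:8005  99:3880  100:184  101:8643
Giant step factor: 3458^(-102) ≡ 908 (mod 10289).
Scan 6607·908^i mod 10289 for i = 0, 1, …:
  i=0: 6607   i=1: 669   i=2: 401   i=3: 3993
  i=4: 3916   i=5: 6023   i=6: 5425   i=7: 7758
  i=8: 6588   i=9: 3995     …   i=53: 5170
  i=54: 2576
Match at i=54, j=75: n = 54·102 + 75 = 5583.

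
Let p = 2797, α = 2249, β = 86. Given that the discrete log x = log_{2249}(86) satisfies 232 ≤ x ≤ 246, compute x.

Compute 2249^232 mod 2797 = 2097, then multiply by 2249 repeatedly:
  2249^232=2097  2249^233=411  2249^234=1329  2249^235=1725  2249^236=86
Found 86 at exponent 236.

236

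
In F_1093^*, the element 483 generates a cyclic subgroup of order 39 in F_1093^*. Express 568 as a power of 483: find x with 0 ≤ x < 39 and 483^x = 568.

38

Successive powers of 483 modulo 1093:
  483^0=1  483^1=483  483^2=480  483^3=124  483^4=870  483^5=498
  483^6=74  483^7=766  483^8=544  483^9=432  483^10=986  483^11=783
  483^12=11  483^13=941  483^14=908  483^15=271  483^16=826  483^17=13
  483^18=814  483^19=775  483^20=519  483^21=380  483^22=1009  483^23=962
  483^24=121  483^25=514  483^26=151  483^27=795  483^28=342  483^29=143
  483^30=210  483^31=874  483^32=244  483^33=901  483^34=169  483^35=745
  483^36=238  483^37=189  483^38=568
So 483^38 ≡ 568 (mod 1093), giving x = 38.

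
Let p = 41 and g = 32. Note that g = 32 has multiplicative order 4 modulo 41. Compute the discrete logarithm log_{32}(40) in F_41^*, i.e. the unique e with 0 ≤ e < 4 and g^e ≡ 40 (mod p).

Successive powers of 32 modulo 41:
  32^0=1  32^1=32  32^2=40
So 32^2 ≡ 40 (mod 41), giving e = 2.

2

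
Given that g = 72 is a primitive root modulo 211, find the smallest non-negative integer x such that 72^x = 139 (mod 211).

Baby-step giant-step with m = ceil(sqrt(210)) = 15.
Baby table (72^j mod 211 for j=0..14):
  0:1  1:72  2:120  3:200  4:52  5:157  6:121  7:61
  8:172  9:146  10:173  11:7  12:82  13:207  14:134
Giant step factor: 72^(-15) ≡ 40 (mod 211).
Scan 139·40^i mod 211 for i = 0, 1, …:
  i=0: 139   i=1: 74   i=2: 6   i=3: 29
  i=4: 105   i=5: 191   i=6: 44   i=7: 72
Match at i=7, j=1: x = 7·15 + 1 = 106.

106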